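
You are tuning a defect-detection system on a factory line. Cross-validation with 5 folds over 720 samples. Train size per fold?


Fold size = 720/5 = 144
Training per fold = 720 - 144 = 576

576


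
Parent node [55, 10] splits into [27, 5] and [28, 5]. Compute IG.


Parent = [55, 10], H_parent = 0.6194
H_left = 0.6253 (n=32), H_right = 0.6136 (n=33)
H_children = (32/65)·0.6253 + (33/65)·0.6136 = 0.6194
IG = 0.6194 - 0.6194 = 0.0

0.0


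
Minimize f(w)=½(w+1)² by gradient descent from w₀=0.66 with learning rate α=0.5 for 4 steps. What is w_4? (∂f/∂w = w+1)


step 1: grad = 0.66+1 = 1.66; w = 0.66 - 0.5·(1.66) = -0.17
step 2: grad = -0.17+1 = 0.83; w = -0.17 - 0.5·(0.83) = -0.585
step 3: grad = -0.585+1 = 0.415; w = -0.585 - 0.5·(0.415) = -0.7925
step 4: grad = -0.7925+1 = 0.2075; w = -0.7925 - 0.5·(0.2075) = -0.89625

-0.89625


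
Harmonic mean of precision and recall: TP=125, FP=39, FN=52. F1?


Precision = 125/164 = 0.7622
Recall = 125/177 = 0.7062
F1 = 2·P·R/(P+R) = 2·TP/(2·TP+FP+FN) = 250/(250+39+52) = 250/341 = 0.7331

0.7331


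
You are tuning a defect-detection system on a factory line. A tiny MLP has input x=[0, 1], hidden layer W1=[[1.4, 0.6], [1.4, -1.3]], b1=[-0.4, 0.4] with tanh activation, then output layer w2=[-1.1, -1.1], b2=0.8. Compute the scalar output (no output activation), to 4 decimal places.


z1[0] = (1.4)·(0) + (0.6)·(1) - 0.4 = 0.2
z1[1] = (1.4)·(0) + (-1.3)·(1) + 0.4 = -0.9
h = tanh(z1) = [0.1974, -0.7163]
output = (-1.1)·(0.1974) + (-1.1)·(-0.7163) + 0.8 = 1.3708

1.3708


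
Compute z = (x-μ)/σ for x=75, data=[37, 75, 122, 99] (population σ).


μ = 83.25, σ = 31.4514
z = (75 - 83.25)/31.4514 = -0.2623

-0.2623


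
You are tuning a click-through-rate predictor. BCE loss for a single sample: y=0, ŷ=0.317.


BCE = -[y·ln(p) + (1-y)·ln(1-p)]
= -0 - 1·ln(1-0.317)
= -ln(0.683) = 0.3813

0.3813


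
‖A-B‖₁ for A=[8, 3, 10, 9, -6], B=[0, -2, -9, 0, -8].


d = |8-0| + |3+ 2| + |10+ 9| + |9-0| + |-6+ 8|
  = 8 + 5 + 19 + 9 + 2
  = 43

43


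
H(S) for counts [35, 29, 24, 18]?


Probabilities: [35/106, 29/106, 24/106, 18/106] ≈ [0.3302, 0.2736, 0.2264, 0.1698]
H = -((35/106)·log₂(35/106) + (29/106)·log₂(29/106) + (24/106)·log₂(24/106) + (18/106)·log₂(18/106))
  = 1.959 bits

1.959 bits


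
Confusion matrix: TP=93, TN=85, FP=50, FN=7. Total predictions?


Total = TP + TN + FP + FN
= 93 + 85 + 50 + 7
= 235
(Predicted positive: 143, predicted negative: 92)

235


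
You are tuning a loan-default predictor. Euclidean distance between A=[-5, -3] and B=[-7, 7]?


d = √((-5+ 7)² + (-3-7)²)
  = √(4 + 100)
  = √104 = 10.198

10.198


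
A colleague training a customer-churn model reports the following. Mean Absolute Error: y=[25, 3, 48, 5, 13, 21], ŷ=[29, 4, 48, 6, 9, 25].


Absolute errors: |25-29|=4, |3-4|=1, |48-48|=0, |5-6|=1, |13-9|=4, |21-25|=4
Sum = 14
MAE = 14/6 = 7/3

7/3


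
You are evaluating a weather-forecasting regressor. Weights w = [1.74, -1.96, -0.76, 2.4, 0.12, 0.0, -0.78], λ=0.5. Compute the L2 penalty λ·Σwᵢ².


‖w‖₂² = (1.74)² + (-1.96)² + (-0.76)² + (2.4)² + (0.12)² + (0.0)² + (-0.78)²
     = 3.0276 + 3.8416 + 0.5776 + 5.76 + 0.0144 + 0 + 0.6084
     = 13.8296
λ·‖w‖₂² = 0.5·13.8296 = 6.9148

6.9148


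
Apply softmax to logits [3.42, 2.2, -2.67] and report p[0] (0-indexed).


Exponentials: e^3.42=30.5694, e^2.2=9.025, e^-2.67=0.0693
Sum = 39.6637
Softmax = [0.7707, 0.2275, 0.0017]
p[0] = 30.5694/39.6637 = 0.7707

0.7707


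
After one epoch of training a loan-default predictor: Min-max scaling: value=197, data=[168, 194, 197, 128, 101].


min=101, max=197
(197-101)/(197-101) = 96/96 = 1.0

1.0


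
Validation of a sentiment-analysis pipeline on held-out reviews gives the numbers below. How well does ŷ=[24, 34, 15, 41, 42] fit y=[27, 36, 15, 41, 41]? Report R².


ȳ = 32
SS_res = Σ(y-ŷ)² = 14
SS_tot = Σ(y-ȳ)² = 492
R² = 1 - SS_res/SS_tot = 1 - 0.0285 = 0.9715

0.9715


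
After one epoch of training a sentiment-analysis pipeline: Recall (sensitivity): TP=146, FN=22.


Recall = TP/(TP+FN)
= 146/(146+22)
= 146/168 = 86.9%

86.9%


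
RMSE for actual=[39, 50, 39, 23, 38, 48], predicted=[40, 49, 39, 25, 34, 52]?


MSE = 38/6 = 6.3333
RMSE = √(38/6) = 2.5166

2.5166


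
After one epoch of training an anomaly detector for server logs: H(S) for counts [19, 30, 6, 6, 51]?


Probabilities: [19/112, 30/112, 6/112, 6/112, 51/112] ≈ [0.1696, 0.2679, 0.0536, 0.0536, 0.4554]
H = -((19/112)·log₂(19/112) + (30/112)·log₂(30/112) + (6/112)·log₂(6/112) + (6/112)·log₂(6/112) + (51/112)·log₂(51/112))
  = 1.9124 bits

1.9124 bits


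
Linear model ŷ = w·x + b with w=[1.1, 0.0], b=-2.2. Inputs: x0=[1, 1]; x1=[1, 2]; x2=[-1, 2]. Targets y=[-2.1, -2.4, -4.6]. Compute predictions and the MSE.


ŷ0 = (1.1)·(1) + (0.0)·(1) - 2.2 = -1.1
ŷ1 = (1.1)·(1) + (0.0)·(2) - 2.2 = -1.1
ŷ2 = (1.1)·(-1) + (0.0)·(2) - 2.2 = -3.3
errors² = [1.0, 1.69, 1.69]
MSE = 4.3800/3 = 1.46

1.46


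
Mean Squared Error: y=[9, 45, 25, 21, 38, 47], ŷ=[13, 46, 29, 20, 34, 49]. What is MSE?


Squared errors: (9-13)²=16, (45-46)²=1, (25-29)²=16, (21-20)²=1, (38-34)²=16, (47-49)²=4
Sum = 54
MSE = 54/6 = 9

9


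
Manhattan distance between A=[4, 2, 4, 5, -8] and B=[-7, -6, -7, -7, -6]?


d = |4+ 7| + |2+ 6| + |4+ 7| + |5+ 7| + |-8+ 6|
  = 11 + 8 + 11 + 12 + 2
  = 44

44


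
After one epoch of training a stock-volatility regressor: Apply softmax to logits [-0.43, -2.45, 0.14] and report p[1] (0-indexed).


Exponentials: e^-0.43=0.6505, e^-2.45=0.0863, e^0.14=1.1503
Sum = 1.8871
Softmax = [0.3447, 0.0457, 0.6096]
p[1] = 0.0863/1.8871 = 0.0457

0.0457


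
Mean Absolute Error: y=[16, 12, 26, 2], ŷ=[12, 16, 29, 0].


Absolute errors: |16-12|=4, |12-16|=4, |26-29|=3, |2-0|=2
Sum = 13
MAE = 13/4 = 13/4

13/4


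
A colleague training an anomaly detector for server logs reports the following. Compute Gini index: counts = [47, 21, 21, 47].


Probabilities: [47/136, 21/136, 21/136, 47/136] ≈ [0.3456, 0.1544, 0.1544, 0.3456]
Σpᵢ² = (2209 + 441 + 441 + 2209)/136² = 5300/18496
Gini = 1 - Σpᵢ² = 1 - 5300/18496 = 0.7135

0.7135


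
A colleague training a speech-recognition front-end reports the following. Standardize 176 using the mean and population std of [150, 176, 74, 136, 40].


μ = 115.2, σ = 50.3841
z = (176 - 115.2)/50.3841 = 1.2067

1.2067


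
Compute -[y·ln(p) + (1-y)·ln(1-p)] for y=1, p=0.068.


BCE = -[y·ln(p) + (1-y)·ln(1-p)]
= -1·ln(0.068) - 0
= -ln(0.068) = 2.6882

2.6882


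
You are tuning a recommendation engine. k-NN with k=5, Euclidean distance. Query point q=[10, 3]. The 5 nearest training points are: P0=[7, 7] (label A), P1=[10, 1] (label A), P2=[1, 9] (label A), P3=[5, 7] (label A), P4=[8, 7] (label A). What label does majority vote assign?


d(q,P0) = 5.0  (label A)
d(q,P1) = 2.0  (label A)
d(q,P2) = 10.8167  (label A)
d(q,P3) = 6.4031  (label A)
d(q,P4) = 4.4721  (label A)
Votes: A=5, B=0
Majority → A

A


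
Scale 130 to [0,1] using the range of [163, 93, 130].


min=93, max=163
(130-93)/(163-93) = 37/70 = 0.5286

0.5286


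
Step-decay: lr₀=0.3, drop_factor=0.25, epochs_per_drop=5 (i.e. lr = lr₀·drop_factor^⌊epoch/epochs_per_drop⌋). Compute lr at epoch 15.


n_drops = ⌊15/5⌋ = 3
lr = 0.3·0.25^3 = 0.3·0.015625 = 0.0046875

0.0046875


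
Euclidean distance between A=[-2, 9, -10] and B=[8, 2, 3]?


d = √((-2-8)² + (9-2)² + (-10-3)²)
  = √(100 + 49 + 169)
  = √318 = 17.8326

17.8326


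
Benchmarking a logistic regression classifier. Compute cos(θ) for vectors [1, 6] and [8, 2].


A·B = 1·8 + 6·2 = 20
‖A‖ = √37 = 6.0828, ‖B‖ = √68 = 8.2462
cos = 20/(√37·√68) = 20/√2516 = 0.3987

0.3987


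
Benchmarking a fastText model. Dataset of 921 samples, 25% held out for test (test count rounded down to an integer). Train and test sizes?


Test = ⌊921·25/100⌋ = 230
Train = 921 - 230 = 691

Train: 691, Test: 230


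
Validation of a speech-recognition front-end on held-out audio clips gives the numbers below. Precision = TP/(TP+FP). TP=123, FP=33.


Precision = TP/(TP+FP)
= 123/(123+33)
= 123/156 = 78.85%

78.85%


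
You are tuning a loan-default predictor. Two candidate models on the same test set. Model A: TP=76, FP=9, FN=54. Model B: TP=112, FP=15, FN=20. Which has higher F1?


Model A: P=76/85=0.8941, R=76/130=0.5846, F1=2PR/(P+R)=2TP/(2TP+FP+FN)=152/215=0.707
Model B: P=112/127=0.8819, R=112/132=0.8485, F1=2PR/(P+R)=2TP/(2TP+FP+FN)=224/259=0.8649
0.707 < 0.8649 → Model B

Model B


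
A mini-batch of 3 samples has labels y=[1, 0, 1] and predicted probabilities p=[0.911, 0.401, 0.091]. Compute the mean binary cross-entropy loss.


L[0] = -ln(0.911) = 0.0932
L[1] = -ln(1-0.401) = -ln(0.599) = 0.5125
L[2] = -ln(0.091) = 2.3969
mean = (0.0932 + 0.5125 + 2.3969)/3 = 1.0009

1.0009


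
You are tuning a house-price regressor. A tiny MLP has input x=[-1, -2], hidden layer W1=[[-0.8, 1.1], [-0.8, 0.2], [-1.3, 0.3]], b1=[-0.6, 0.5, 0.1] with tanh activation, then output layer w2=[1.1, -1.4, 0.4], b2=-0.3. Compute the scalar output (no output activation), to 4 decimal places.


z1[0] = (-0.8)·(-1) + (1.1)·(-2) - 0.6 = -2.0
z1[1] = (-0.8)·(-1) + (0.2)·(-2) + 0.5 = 0.9
z1[2] = (-1.3)·(-1) + (0.3)·(-2) + 0.1 = 0.8
h = tanh(z1) = [-0.964, 0.7163, 0.664]
output = (1.1)·(-0.964) + (-1.4)·(0.7163) + (0.4)·(0.664) - 0.3 = -2.0976

-2.0976


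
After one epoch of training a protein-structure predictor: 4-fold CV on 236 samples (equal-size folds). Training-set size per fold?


Fold size = 236/4 = 59
Training per fold = 236 - 59 = 177

177


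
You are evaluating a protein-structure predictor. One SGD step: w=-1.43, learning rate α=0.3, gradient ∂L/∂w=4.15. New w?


w_new = w - α·∇
= -1.43 - 0.3·4.15
= -1.43 - 1.245
= -2.675

-2.675


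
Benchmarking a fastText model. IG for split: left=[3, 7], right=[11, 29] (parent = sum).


Parent = [14, 36], H_parent = 0.8555
H_left = 0.8813 (n=10), H_right = 0.8485 (n=40)
H_children = (10/50)·0.8813 + (40/50)·0.8485 = 0.8551
IG = 0.8555 - 0.8551 = 0.0004

0.0004


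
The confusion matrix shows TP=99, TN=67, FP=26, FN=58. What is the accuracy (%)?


Accuracy = (TP+TN)/(TP+TN+FP+FN)
= (99+67)/(250)
= 166/250 = 66.4%

66.4%


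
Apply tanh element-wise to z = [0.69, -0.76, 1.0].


tanh(0.69) = 0.598
tanh(-0.76) = -0.6411
tanh(1.0) = 0.7616
result = [0.598, -0.6411, 0.7616]

[0.598, -0.6411, 0.7616]


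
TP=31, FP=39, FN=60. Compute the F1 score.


Precision = 31/70 = 0.4429
Recall = 31/91 = 0.3407
F1 = 2·P·R/(P+R) = 2·TP/(2·TP+FP+FN) = 62/(62+39+60) = 62/161 = 0.3851

0.3851


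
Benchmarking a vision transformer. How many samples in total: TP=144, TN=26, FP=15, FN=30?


Total = TP + TN + FP + FN
= 144 + 26 + 15 + 30
= 215
(Predicted positive: 159, predicted negative: 56)

215


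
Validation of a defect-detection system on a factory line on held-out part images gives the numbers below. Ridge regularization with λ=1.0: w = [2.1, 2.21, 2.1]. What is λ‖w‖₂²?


‖w‖₂² = (2.1)² + (2.21)² + (2.1)²
     = 4.41 + 4.8841 + 4.41
     = 13.7041
λ·‖w‖₂² = 1.0·13.7041 = 13.7041

13.7041


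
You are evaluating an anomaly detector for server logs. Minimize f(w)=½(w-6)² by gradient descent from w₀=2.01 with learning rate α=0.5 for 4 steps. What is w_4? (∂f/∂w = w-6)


step 1: grad = 2.01-6 = -3.99; w = 2.01 - 0.5·(-3.99) = 4.005
step 2: grad = 4.005-6 = -1.995; w = 4.005 - 0.5·(-1.995) = 5.0025
step 3: grad = 5.0025-6 = -0.9975; w = 5.0025 - 0.5·(-0.9975) = 5.50125
step 4: grad = 5.50125-6 = -0.49875; w = 5.50125 - 0.5·(-0.49875) = 5.750625

5.750625


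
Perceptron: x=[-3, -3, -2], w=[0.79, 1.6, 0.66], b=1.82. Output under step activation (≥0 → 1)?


z = (-3)·(0.79) + (-3)·(1.6) + (-2)·(0.66) + 1.82
  = -6.67
step(z) = 0 (z<0)

0


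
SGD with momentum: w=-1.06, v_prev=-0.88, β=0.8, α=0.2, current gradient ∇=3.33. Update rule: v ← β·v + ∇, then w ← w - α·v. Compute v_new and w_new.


v_new = 0.8·-0.88 + 3.33 = -0.704 + 3.33 = 2.626
w_new = -1.06 - 0.2·2.626 = -1.06 - 0.5252 = -1.5852

v_new=2.626, w_new=-1.5852


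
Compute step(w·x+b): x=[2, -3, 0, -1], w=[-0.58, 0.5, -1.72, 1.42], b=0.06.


z = (2)·(-0.58) + (-3)·(0.5) + (0)·(-1.72) + (-1)·(1.42) + 0.06
  = -4.02
step(z) = 0 (z<0)

0


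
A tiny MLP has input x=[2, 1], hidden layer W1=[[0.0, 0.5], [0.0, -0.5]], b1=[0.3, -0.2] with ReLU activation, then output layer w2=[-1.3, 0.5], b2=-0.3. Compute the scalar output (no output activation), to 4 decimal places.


z1[0] = (0.0)·(2) + (0.5)·(1) + 0.3 = 0.8
z1[1] = (0.0)·(2) + (-0.5)·(1) - 0.2 = -0.7
h = ReLU(z1) = [0.8, 0.0]
output = (-1.3)·(0.8) + (0.5)·(0.0) - 0.3 = -1.34

-1.34


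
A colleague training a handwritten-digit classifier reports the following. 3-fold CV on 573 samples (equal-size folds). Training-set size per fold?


Fold size = 573/3 = 191
Training per fold = 573 - 191 = 382

382


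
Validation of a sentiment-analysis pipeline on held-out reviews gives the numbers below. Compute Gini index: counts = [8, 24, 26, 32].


Probabilities: [8/90, 24/90, 26/90, 32/90] ≈ [0.0889, 0.2667, 0.2889, 0.3556]
Σpᵢ² = (64 + 576 + 676 + 1024)/90² = 2340/8100
Gini = 1 - Σpᵢ² = 1 - 2340/8100 = 0.7111

0.7111


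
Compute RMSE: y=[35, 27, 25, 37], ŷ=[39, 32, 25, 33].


MSE = 57/4 = 14.25
RMSE = √(57/4) = 3.7749

3.7749


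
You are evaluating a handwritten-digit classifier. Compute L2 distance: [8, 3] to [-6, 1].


d = √((8+ 6)² + (3-1)²)
  = √(196 + 4)
  = √200 = 14.1421

14.1421


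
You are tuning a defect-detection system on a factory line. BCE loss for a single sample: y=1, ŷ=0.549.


BCE = -[y·ln(p) + (1-y)·ln(1-p)]
= -1·ln(0.549) - 0
= -ln(0.549) = 0.5997

0.5997


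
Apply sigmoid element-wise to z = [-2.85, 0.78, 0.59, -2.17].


σ(-2.85) = 1/(1+e^2.85) = 0.0547
σ(0.78) = 1/(1+e^-0.78) = 0.6857
σ(0.59) = 1/(1+e^-0.59) = 0.6434
σ(-2.17) = 1/(1+e^2.17) = 0.1025
result = [0.0547, 0.6857, 0.6434, 0.1025]

[0.0547, 0.6857, 0.6434, 0.1025]


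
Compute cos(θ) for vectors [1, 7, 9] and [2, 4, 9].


A·B = 1·2 + 7·4 + 9·9 = 111
‖A‖ = √131 = 11.4455, ‖B‖ = √101 = 10.0499
cos = 111/(√131·√101) = 111/√13231 = 0.965

0.965


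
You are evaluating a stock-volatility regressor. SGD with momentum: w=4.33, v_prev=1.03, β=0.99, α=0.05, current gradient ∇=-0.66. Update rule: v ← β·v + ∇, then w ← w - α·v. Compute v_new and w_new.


v_new = 0.99·1.03 - 0.66 = 1.0197 - 0.66 = 0.3597
w_new = 4.33 - 0.05·0.3597 = 4.33 - 0.017985 = 4.312015

v_new=0.3597, w_new=4.312015


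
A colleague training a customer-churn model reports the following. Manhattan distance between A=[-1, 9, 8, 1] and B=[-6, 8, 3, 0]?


d = |-1+ 6| + |9-8| + |8-3| + |1-0|
  = 5 + 1 + 5 + 1
  = 12

12


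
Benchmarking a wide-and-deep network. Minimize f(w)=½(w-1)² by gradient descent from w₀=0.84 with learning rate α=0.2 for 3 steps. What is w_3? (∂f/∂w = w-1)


step 1: grad = 0.84-1 = -0.16; w = 0.84 - 0.2·(-0.16) = 0.872
step 2: grad = 0.872-1 = -0.128; w = 0.872 - 0.2·(-0.128) = 0.8976
step 3: grad = 0.8976-1 = -0.1024; w = 0.8976 - 0.2·(-0.1024) = 0.91808

0.91808


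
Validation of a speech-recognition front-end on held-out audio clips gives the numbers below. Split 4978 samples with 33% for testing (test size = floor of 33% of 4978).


Test = ⌊4978·33/100⌋ = 1642
Train = 4978 - 1642 = 3336

Train: 3336, Test: 1642


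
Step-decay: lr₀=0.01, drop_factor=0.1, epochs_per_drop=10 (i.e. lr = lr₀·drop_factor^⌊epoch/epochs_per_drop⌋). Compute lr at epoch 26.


n_drops = ⌊26/10⌋ = 2
lr = 0.01·0.1^2 = 0.01·0.01 = 0.0001

0.0001


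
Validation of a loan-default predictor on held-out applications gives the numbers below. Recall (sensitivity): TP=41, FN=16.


Recall = TP/(TP+FN)
= 41/(41+16)
= 41/57 = 71.93%

71.93%


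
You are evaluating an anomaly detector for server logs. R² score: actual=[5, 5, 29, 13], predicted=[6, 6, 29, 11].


ȳ = 13
SS_res = Σ(y-ŷ)² = 6
SS_tot = Σ(y-ȳ)² = 384
R² = 1 - SS_res/SS_tot = 1 - 0.0156 = 0.9844

0.9844


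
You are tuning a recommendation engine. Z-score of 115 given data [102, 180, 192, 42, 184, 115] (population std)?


μ = 135.8333, σ = 54.4806
z = (115 - 135.8333)/54.4806 = -0.3824

-0.3824


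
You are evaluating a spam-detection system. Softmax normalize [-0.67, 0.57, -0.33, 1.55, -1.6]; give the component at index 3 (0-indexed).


Exponentials: e^-0.67=0.5117, e^0.57=1.7683, e^-0.33=0.7189, e^1.55=4.7115, e^-1.6=0.2019
Sum = 7.9123
Softmax = [0.0647, 0.2235, 0.0909, 0.5955, 0.0255]
p[3] = 4.7115/7.9123 = 0.5955

0.5955


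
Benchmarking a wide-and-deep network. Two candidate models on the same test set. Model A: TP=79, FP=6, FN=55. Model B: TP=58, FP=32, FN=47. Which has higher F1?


Model A: P=79/85=0.9294, R=79/134=0.5896, F1=2PR/(P+R)=2TP/(2TP+FP+FN)=158/219=0.7215
Model B: P=58/90=0.6444, R=58/105=0.5524, F1=2PR/(P+R)=2TP/(2TP+FP+FN)=116/195=0.5949
0.7215 > 0.5949 → Model A

Model A


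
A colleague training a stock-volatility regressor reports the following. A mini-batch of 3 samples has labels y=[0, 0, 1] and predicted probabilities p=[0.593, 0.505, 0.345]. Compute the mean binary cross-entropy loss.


L[0] = -ln(1-0.593) = -ln(0.407) = 0.8989
L[1] = -ln(1-0.505) = -ln(0.495) = 0.7032
L[2] = -ln(0.345) = 1.0642
mean = (0.8989 + 0.7032 + 1.0642)/3 = 0.8888

0.8888


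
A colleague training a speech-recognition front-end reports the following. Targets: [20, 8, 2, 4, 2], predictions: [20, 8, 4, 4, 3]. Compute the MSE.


Squared errors: (20-20)²=0, (8-8)²=0, (2-4)²=4, (4-4)²=0, (2-3)²=1
Sum = 5
MSE = 5/5 = 1

1


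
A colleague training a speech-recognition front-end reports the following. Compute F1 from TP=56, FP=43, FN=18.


Precision = 56/99 = 0.5657
Recall = 56/74 = 0.7568
F1 = 2·P·R/(P+R) = 2·TP/(2·TP+FP+FN) = 112/(112+43+18) = 112/173 = 0.6474

0.6474


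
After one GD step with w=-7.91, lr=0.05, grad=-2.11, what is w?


w_new = w - α·∇
= -7.91 - 0.05·-2.11
= -7.91 + 0.1055
= -7.8045

-7.8045


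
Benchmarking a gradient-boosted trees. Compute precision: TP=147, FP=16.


Precision = TP/(TP+FP)
= 147/(147+16)
= 147/163 = 90.18%

90.18%


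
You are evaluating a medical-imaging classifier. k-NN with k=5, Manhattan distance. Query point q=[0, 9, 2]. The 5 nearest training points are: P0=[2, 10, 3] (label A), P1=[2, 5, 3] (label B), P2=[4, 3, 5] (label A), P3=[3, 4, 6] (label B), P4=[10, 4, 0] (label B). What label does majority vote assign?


d(q,P0) = 4  (label A)
d(q,P1) = 7  (label B)
d(q,P2) = 13  (label A)
d(q,P3) = 12  (label B)
d(q,P4) = 17  (label B)
Votes: A=2, B=3
Majority → B

B


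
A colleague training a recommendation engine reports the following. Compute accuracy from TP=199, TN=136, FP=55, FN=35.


Accuracy = (TP+TN)/(TP+TN+FP+FN)
= (199+136)/(425)
= 335/425 = 78.82%

78.82%


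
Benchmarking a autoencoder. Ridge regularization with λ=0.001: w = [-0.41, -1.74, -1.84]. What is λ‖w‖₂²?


‖w‖₂² = (-0.41)² + (-1.74)² + (-1.84)²
     = 0.1681 + 3.0276 + 3.3856
     = 6.5813
λ·‖w‖₂² = 0.001·6.5813 = 0.006581

0.006581


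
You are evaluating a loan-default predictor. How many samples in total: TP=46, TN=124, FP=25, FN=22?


Total = TP + TN + FP + FN
= 46 + 124 + 25 + 22
= 217
(Predicted positive: 71, predicted negative: 146)

217


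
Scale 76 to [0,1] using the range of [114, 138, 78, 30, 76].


min=30, max=138
(76-30)/(138-30) = 46/108 = 0.4259

0.4259


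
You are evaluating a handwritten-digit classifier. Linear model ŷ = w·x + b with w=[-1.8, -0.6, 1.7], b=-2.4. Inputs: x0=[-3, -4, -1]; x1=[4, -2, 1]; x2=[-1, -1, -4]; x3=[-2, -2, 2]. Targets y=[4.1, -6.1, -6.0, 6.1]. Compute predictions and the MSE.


ŷ0 = (-1.8)·(-3) + (-0.6)·(-4) + (1.7)·(-1) - 2.4 = 3.7
ŷ1 = (-1.8)·(4) + (-0.6)·(-2) + (1.7)·(1) - 2.4 = -6.7
ŷ2 = (-1.8)·(-1) + (-0.6)·(-1) + (1.7)·(-4) - 2.4 = -6.8
ŷ3 = (-1.8)·(-2) + (-0.6)·(-2) + (1.7)·(2) - 2.4 = 5.8
errors² = [0.16, 0.36, 0.64, 0.09]
MSE = 1.2500/4 = 0.3125

0.3125


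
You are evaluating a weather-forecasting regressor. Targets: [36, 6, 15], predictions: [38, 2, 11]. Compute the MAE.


Absolute errors: |36-38|=2, |6-2|=4, |15-11|=4
Sum = 10
MAE = 10/3 = 10/3

10/3


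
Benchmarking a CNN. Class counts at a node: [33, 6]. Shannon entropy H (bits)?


Probabilities: [33/39, 6/39] ≈ [0.8462, 0.1538]
H = -((33/39)·log₂(33/39) + (6/39)·log₂(6/39))
  = 0.6194 bits

0.6194 bits


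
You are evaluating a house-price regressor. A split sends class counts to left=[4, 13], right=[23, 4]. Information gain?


Parent = [27, 17], H_parent = 0.9624
H_left = 0.7871 (n=17), H_right = 0.6052 (n=27)
H_children = (17/44)·0.7871 + (27/44)·0.6052 = 0.6755
IG = 0.9624 - 0.6755 = 0.2869

0.2869


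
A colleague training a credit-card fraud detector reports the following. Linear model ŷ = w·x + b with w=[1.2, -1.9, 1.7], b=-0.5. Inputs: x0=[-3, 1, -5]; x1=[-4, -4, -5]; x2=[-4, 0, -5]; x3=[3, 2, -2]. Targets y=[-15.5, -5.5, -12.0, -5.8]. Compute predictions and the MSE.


ŷ0 = (1.2)·(-3) + (-1.9)·(1) + (1.7)·(-5) - 0.5 = -14.5
ŷ1 = (1.2)·(-4) + (-1.9)·(-4) + (1.7)·(-5) - 0.5 = -6.2
ŷ2 = (1.2)·(-4) + (-1.9)·(0) + (1.7)·(-5) - 0.5 = -13.8
ŷ3 = (1.2)·(3) + (-1.9)·(2) + (1.7)·(-2) - 0.5 = -4.1
errors² = [1.0, 0.49, 3.24, 2.89]
MSE = 7.6200/4 = 1.905

1.905


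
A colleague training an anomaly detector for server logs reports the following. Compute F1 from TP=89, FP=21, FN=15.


Precision = 89/110 = 0.8091
Recall = 89/104 = 0.8558
F1 = 2·P·R/(P+R) = 2·TP/(2·TP+FP+FN) = 178/(178+21+15) = 178/214 = 0.8318

0.8318


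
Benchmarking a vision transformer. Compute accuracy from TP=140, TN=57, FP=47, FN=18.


Accuracy = (TP+TN)/(TP+TN+FP+FN)
= (140+57)/(262)
= 197/262 = 75.19%

75.19%


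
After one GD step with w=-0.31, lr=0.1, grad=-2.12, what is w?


w_new = w - α·∇
= -0.31 - 0.1·-2.12
= -0.31 + 0.212
= -0.098

-0.098


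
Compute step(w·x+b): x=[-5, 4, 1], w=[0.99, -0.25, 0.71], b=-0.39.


z = (-5)·(0.99) + (4)·(-0.25) + (1)·(0.71) - 0.39
  = -5.63
step(z) = 0 (z<0)

0


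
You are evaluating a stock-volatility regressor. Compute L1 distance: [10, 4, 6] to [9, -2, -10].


d = |10-9| + |4+ 2| + |6+ 10|
  = 1 + 6 + 16
  = 23

23


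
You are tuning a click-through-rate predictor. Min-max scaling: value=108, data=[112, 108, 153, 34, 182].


min=34, max=182
(108-34)/(182-34) = 74/148 = 0.5

0.5


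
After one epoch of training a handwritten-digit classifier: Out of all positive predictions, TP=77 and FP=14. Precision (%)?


Precision = TP/(TP+FP)
= 77/(77+14)
= 77/91 = 84.62%

84.62%


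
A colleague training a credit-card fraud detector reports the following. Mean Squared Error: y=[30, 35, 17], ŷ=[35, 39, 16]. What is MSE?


Squared errors: (30-35)²=25, (35-39)²=16, (17-16)²=1
Sum = 42
MSE = 42/3 = 14

14


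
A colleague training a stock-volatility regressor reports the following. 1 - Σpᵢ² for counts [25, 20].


Probabilities: [25/45, 20/45] ≈ [0.5556, 0.4444]
Σpᵢ² = (625 + 400)/45² = 1025/2025
Gini = 1 - Σpᵢ² = 1 - 1025/2025 = 0.4938

0.4938


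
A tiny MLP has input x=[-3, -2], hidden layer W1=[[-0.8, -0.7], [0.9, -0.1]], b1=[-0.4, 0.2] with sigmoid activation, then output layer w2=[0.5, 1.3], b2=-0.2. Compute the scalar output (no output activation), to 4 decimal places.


z1[0] = (-0.8)·(-3) + (-0.7)·(-2) - 0.4 = 3.4
z1[1] = (0.9)·(-3) + (-0.1)·(-2) + 0.2 = -2.3
h = sigmoid(z1) = [0.9677, 0.0911]
output = (0.5)·(0.9677) + (1.3)·(0.0911) - 0.2 = 0.4023

0.4023


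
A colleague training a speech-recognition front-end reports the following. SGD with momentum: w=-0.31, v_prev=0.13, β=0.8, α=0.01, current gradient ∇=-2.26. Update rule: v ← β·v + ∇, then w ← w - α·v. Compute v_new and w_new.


v_new = 0.8·0.13 - 2.26 = 0.104 - 2.26 = -2.156
w_new = -0.31 - 0.01·-2.156 = -0.31 + 0.02156 = -0.28844

v_new=-2.156, w_new=-0.28844


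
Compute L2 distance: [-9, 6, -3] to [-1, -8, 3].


d = √((-9+ 1)² + (6+ 8)² + (-3-3)²)
  = √(64 + 196 + 36)
  = √296 = 17.2047

17.2047


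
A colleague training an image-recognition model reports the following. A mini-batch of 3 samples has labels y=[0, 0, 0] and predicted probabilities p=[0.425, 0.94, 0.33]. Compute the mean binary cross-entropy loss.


L[0] = -ln(1-0.425) = -ln(0.575) = 0.5534
L[1] = -ln(1-0.94) = -ln(0.06) = 2.8134
L[2] = -ln(1-0.33) = -ln(0.67) = 0.4005
mean = (0.5534 + 2.8134 + 0.4005)/3 = 1.2558

1.2558


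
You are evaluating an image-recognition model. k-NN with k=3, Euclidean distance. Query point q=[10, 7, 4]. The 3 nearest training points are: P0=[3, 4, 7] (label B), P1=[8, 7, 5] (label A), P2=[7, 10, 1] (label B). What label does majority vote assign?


d(q,P0) = 8.1854  (label B)
d(q,P1) = 2.2361  (label A)
d(q,P2) = 5.1962  (label B)
Votes: A=1, B=2
Majority → B

B


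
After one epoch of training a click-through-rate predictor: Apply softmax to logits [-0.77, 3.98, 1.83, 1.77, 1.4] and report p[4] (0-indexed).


Exponentials: e^-0.77=0.463, e^3.98=53.517, e^1.83=6.2339, e^1.77=5.8709, e^1.4=4.0552
Sum = 70.14
Softmax = [0.0066, 0.763, 0.0889, 0.0837, 0.0578]
p[4] = 4.0552/70.14 = 0.0578

0.0578


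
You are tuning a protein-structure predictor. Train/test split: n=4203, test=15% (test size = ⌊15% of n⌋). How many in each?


Test = ⌊4203·15/100⌋ = 630
Train = 4203 - 630 = 3573

Train: 3573, Test: 630


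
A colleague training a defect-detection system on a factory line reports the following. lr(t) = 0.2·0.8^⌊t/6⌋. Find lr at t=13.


n_drops = ⌊13/6⌋ = 2
lr = 0.2·0.8^2 = 0.2·0.64 = 0.128

0.128


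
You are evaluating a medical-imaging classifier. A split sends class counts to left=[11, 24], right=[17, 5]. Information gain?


Parent = [28, 29], H_parent = 0.9998
H_left = 0.8981 (n=35), H_right = 0.7732 (n=22)
H_children = (35/57)·0.8981 + (22/57)·0.7732 = 0.8499
IG = 0.9998 - 0.8499 = 0.1499

0.1499


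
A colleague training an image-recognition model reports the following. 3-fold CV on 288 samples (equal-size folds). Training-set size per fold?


Fold size = 288/3 = 96
Training per fold = 288 - 96 = 192

192


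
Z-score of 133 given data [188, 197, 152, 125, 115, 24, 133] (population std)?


μ = 133.4286, σ = 53.1167
z = (133 - 133.4286)/53.1167 = -0.0081

-0.0081


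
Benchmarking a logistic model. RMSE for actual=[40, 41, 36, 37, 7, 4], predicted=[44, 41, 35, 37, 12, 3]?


MSE = 43/6 = 7.1667
RMSE = √(43/6) = 2.6771

2.6771


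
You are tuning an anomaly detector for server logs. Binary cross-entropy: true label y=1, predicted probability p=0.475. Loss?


BCE = -[y·ln(p) + (1-y)·ln(1-p)]
= -1·ln(0.475) - 0
= -ln(0.475) = 0.7444

0.7444


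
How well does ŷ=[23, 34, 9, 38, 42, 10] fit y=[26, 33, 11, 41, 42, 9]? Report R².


ȳ = 27
SS_res = Σ(y-ŷ)² = 24
SS_tot = Σ(y-ȳ)² = 1038
R² = 1 - SS_res/SS_tot = 1 - 0.0231 = 0.9769

0.9769


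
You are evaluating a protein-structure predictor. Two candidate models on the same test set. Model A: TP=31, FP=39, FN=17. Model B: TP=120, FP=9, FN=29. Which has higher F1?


Model A: P=31/70=0.4429, R=31/48=0.6458, F1=2PR/(P+R)=2TP/(2TP+FP+FN)=62/118=0.5254
Model B: P=120/129=0.9302, R=120/149=0.8054, F1=2PR/(P+R)=2TP/(2TP+FP+FN)=240/278=0.8633
0.5254 < 0.8633 → Model B

Model B


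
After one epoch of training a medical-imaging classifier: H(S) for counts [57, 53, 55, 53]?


Probabilities: [57/218, 53/218, 55/218, 53/218] ≈ [0.2615, 0.2431, 0.2523, 0.2431]
H = -((57/218)·log₂(57/218) + (53/218)·log₂(53/218) + (55/218)·log₂(55/218) + (53/218)·log₂(53/218))
  = 1.9993 bits

1.9993 bits


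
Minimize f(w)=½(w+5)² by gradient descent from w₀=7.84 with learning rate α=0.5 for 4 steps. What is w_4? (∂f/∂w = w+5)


step 1: grad = 7.84+5 = 12.84; w = 7.84 - 0.5·(12.84) = 1.42
step 2: grad = 1.42+5 = 6.42; w = 1.42 - 0.5·(6.42) = -1.79
step 3: grad = -1.79+5 = 3.21; w = -1.79 - 0.5·(3.21) = -3.395
step 4: grad = -3.395+5 = 1.605; w = -3.395 - 0.5·(1.605) = -4.1975

-4.1975


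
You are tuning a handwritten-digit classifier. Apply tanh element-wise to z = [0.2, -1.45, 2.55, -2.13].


tanh(0.2) = 0.1974
tanh(-1.45) = -0.8957
tanh(2.55) = 0.9879
tanh(-2.13) = -0.9721
result = [0.1974, -0.8957, 0.9879, -0.9721]

[0.1974, -0.8957, 0.9879, -0.9721]


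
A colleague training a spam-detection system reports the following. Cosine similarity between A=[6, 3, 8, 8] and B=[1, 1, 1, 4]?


A·B = 6·1 + 3·1 + 8·1 + 8·4 = 49
‖A‖ = √173 = 13.1529, ‖B‖ = √19 = 4.3589
cos = 49/(√173·√19) = 49/√3287 = 0.8547

0.8547


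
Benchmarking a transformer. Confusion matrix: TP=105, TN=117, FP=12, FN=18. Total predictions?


Total = TP + TN + FP + FN
= 105 + 117 + 12 + 18
= 252
(Predicted positive: 117, predicted negative: 135)

252


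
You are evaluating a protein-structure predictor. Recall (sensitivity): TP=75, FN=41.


Recall = TP/(TP+FN)
= 75/(75+41)
= 75/116 = 64.66%

64.66%


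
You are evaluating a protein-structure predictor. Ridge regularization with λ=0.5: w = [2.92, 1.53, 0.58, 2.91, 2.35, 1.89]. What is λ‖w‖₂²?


‖w‖₂² = (2.92)² + (1.53)² + (0.58)² + (2.91)² + (2.35)² + (1.89)²
     = 8.5264 + 2.3409 + 0.3364 + 8.4681 + 5.5225 + 3.5721
     = 28.7664
λ·‖w‖₂² = 0.5·28.7664 = 14.3832

14.3832


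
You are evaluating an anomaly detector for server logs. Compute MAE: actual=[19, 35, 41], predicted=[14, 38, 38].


Absolute errors: |19-14|=5, |35-38|=3, |41-38|=3
Sum = 11
MAE = 11/3 = 11/3

11/3


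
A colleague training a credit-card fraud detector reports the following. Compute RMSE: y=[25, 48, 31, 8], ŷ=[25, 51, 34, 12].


MSE = 34/4 = 8.5
RMSE = √(34/4) = 2.9155

2.9155


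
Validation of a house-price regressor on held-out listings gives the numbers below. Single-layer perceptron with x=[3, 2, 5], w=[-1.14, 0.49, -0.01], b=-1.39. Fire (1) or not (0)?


z = (3)·(-1.14) + (2)·(0.49) + (5)·(-0.01) - 1.39
  = -3.88
step(z) = 0 (z<0)

0


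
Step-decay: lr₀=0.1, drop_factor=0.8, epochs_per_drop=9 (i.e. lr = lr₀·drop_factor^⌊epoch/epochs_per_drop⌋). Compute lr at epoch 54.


n_drops = ⌊54/9⌋ = 6
lr = 0.1·0.8^6 = 0.1·0.262144 = 0.0262144

0.0262144


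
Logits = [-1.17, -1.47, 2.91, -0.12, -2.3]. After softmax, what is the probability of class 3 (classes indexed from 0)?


Exponentials: e^-1.17=0.3104, e^-1.47=0.2299, e^2.91=18.3568, e^-0.12=0.8869, e^-2.3=0.1003
Sum = 19.8843
Softmax = [0.0156, 0.0116, 0.9232, 0.0446, 0.005]
p[3] = 0.8869/19.8843 = 0.0446

0.0446


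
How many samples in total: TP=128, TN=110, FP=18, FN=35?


Total = TP + TN + FP + FN
= 128 + 110 + 18 + 35
= 291
(Predicted positive: 146, predicted negative: 145)

291


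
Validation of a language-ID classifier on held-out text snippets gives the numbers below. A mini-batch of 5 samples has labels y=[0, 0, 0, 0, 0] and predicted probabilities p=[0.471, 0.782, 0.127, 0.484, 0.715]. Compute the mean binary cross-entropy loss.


L[0] = -ln(1-0.471) = -ln(0.529) = 0.6368
L[1] = -ln(1-0.782) = -ln(0.218) = 1.5233
L[2] = -ln(1-0.127) = -ln(0.873) = 0.1358
L[3] = -ln(1-0.484) = -ln(0.516) = 0.6616
L[4] = -ln(1-0.715) = -ln(0.285) = 1.2553
mean = (0.6368 + 1.5233 + 0.1358 + 0.6616 + 1.2553)/5 = 0.8426

0.8426


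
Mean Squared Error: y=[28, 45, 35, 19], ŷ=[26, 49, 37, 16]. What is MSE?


Squared errors: (28-26)²=4, (45-49)²=16, (35-37)²=4, (19-16)²=9
Sum = 33
MSE = 33/4 = 33/4

33/4


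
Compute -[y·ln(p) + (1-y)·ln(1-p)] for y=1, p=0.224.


BCE = -[y·ln(p) + (1-y)·ln(1-p)]
= -1·ln(0.224) - 0
= -ln(0.224) = 1.4961

1.4961


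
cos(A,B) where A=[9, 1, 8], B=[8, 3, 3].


A·B = 9·8 + 1·3 + 8·3 = 99
‖A‖ = √146 = 12.083, ‖B‖ = √82 = 9.0554
cos = 99/(√146·√82) = 99/√11972 = 0.9048

0.9048


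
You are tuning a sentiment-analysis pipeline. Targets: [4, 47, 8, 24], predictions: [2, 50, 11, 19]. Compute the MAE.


Absolute errors: |4-2|=2, |47-50|=3, |8-11|=3, |24-19|=5
Sum = 13
MAE = 13/4 = 13/4

13/4


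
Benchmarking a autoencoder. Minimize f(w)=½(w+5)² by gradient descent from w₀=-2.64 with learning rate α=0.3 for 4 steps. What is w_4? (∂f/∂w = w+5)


step 1: grad = -2.64+5 = 2.36; w = -2.64 - 0.3·(2.36) = -3.348
step 2: grad = -3.348+5 = 1.652; w = -3.348 - 0.3·(1.652) = -3.8436
step 3: grad = -3.8436+5 = 1.1564; w = -3.8436 - 0.3·(1.1564) = -4.19052
step 4: grad = -4.19052+5 = 0.80948; w = -4.19052 - 0.3·(0.80948) = -4.433364

-4.433364


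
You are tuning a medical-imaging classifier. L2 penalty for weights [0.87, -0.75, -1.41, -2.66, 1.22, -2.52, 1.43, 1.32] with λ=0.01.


‖w‖₂² = (0.87)² + (-0.75)² + (-1.41)² + (-2.66)² + (1.22)² + (-2.52)² + (1.43)² + (1.32)²
     = 0.7569 + 0.5625 + 1.9881 + 7.0756 + 1.4884 + 6.3504 + 2.0449 + 1.7424
     = 22.0092
λ·‖w‖₂² = 0.01·22.0092 = 0.220092

0.220092


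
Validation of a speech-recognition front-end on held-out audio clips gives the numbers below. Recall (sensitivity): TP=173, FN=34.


Recall = TP/(TP+FN)
= 173/(173+34)
= 173/207 = 83.57%

83.57%


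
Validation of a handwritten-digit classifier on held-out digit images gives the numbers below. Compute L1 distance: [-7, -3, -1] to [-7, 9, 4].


d = |-7+ 7| + |-3-9| + |-1-4|
  = 0 + 12 + 5
  = 17

17


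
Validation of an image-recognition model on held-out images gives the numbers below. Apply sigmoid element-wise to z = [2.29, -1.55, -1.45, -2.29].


σ(2.29) = 1/(1+e^-2.29) = 0.908
σ(-1.55) = 1/(1+e^1.55) = 0.1751
σ(-1.45) = 1/(1+e^1.45) = 0.19
σ(-2.29) = 1/(1+e^2.29) = 0.092
result = [0.908, 0.1751, 0.19, 0.092]

[0.908, 0.1751, 0.19, 0.092]


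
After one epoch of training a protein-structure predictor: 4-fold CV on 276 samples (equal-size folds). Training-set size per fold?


Fold size = 276/4 = 69
Training per fold = 276 - 69 = 207

207


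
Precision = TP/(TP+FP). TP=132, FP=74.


Precision = TP/(TP+FP)
= 132/(132+74)
= 132/206 = 64.08%

64.08%


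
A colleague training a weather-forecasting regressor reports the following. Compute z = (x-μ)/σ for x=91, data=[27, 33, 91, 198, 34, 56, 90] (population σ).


μ = 75.5714, σ = 55.7004
z = (91 - 75.5714)/55.7004 = 0.277

0.277


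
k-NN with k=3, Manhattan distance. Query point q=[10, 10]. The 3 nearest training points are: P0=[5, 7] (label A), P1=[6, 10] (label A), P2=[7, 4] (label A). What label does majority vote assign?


d(q,P0) = 8  (label A)
d(q,P1) = 4  (label A)
d(q,P2) = 9  (label A)
Votes: A=3, B=0
Majority → A

A


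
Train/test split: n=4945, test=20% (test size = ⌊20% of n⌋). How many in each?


Test = ⌊4945·20/100⌋ = 989
Train = 4945 - 989 = 3956

Train: 3956, Test: 989


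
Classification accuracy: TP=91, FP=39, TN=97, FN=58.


Accuracy = (TP+TN)/(TP+TN+FP+FN)
= (91+97)/(285)
= 188/285 = 65.96%

65.96%


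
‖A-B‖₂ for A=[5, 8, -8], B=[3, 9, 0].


d = √((5-3)² + (8-9)² + (-8-0)²)
  = √(4 + 1 + 64)
  = √69 = 8.3066

8.3066


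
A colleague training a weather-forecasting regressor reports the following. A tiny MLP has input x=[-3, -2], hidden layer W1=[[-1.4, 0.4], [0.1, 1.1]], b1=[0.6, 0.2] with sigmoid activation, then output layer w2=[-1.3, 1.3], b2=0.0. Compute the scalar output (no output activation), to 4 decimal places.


z1[0] = (-1.4)·(-3) + (0.4)·(-2) + 0.6 = 4.0
z1[1] = (0.1)·(-3) + (1.1)·(-2) + 0.2 = -2.3
h = sigmoid(z1) = [0.982, 0.0911]
output = (-1.3)·(0.982) + (1.3)·(0.0911) + 0.0 = -1.1582

-1.1582


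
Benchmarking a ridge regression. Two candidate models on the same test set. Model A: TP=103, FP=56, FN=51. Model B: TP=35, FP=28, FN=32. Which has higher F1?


Model A: P=103/159=0.6478, R=103/154=0.6688, F1=2PR/(P+R)=2TP/(2TP+FP+FN)=206/313=0.6581
Model B: P=35/63=0.5556, R=35/67=0.5224, F1=2PR/(P+R)=2TP/(2TP+FP+FN)=70/130=0.5385
0.6581 > 0.5385 → Model A

Model A


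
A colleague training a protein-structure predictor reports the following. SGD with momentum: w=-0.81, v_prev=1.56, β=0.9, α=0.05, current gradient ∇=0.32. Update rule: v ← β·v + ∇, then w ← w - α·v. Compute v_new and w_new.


v_new = 0.9·1.56 + 0.32 = 1.404 + 0.32 = 1.724
w_new = -0.81 - 0.05·1.724 = -0.81 - 0.0862 = -0.8962

v_new=1.724, w_new=-0.8962


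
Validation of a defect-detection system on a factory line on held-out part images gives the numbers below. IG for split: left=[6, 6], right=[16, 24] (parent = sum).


Parent = [22, 30], H_parent = 0.9829
H_left = 1 (n=12), H_right = 0.971 (n=40)
H_children = (12/52)·1 + (40/52)·0.971 = 0.9777
IG = 0.9829 - 0.9777 = 0.0052

0.0052


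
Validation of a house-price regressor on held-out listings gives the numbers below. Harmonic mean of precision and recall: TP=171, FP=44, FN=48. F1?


Precision = 171/215 = 0.7953
Recall = 171/219 = 0.7808
F1 = 2·P·R/(P+R) = 2·TP/(2·TP+FP+FN) = 342/(342+44+48) = 342/434 = 0.788

0.788


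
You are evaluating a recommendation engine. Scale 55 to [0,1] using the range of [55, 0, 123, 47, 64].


min=0, max=123
(55-0)/(123-0) = 55/123 = 0.4472

0.4472


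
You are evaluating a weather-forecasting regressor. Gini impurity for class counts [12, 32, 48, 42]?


Probabilities: [12/134, 32/134, 48/134, 42/134] ≈ [0.0896, 0.2388, 0.3582, 0.3134]
Σpᵢ² = (144 + 1024 + 2304 + 1764)/134² = 5236/17956
Gini = 1 - Σpᵢ² = 1 - 5236/17956 = 0.7084

0.7084


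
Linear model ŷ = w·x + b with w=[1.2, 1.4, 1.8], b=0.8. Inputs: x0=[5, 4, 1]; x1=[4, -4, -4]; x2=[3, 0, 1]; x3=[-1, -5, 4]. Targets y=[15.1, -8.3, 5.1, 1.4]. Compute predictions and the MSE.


ŷ0 = (1.2)·(5) + (1.4)·(4) + (1.8)·(1) + 0.8 = 14.2
ŷ1 = (1.2)·(4) + (1.4)·(-4) + (1.8)·(-4) + 0.8 = -7.2
ŷ2 = (1.2)·(3) + (1.4)·(0) + (1.8)·(1) + 0.8 = 6.2
ŷ3 = (1.2)·(-1) + (1.4)·(-5) + (1.8)·(4) + 0.8 = -0.2
errors² = [0.81, 1.21, 1.21, 2.56]
MSE = 5.7900/4 = 1.4475

1.4475


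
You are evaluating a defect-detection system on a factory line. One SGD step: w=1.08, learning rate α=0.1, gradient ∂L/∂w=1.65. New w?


w_new = w - α·∇
= 1.08 - 0.1·1.65
= 1.08 - 0.165
= 0.915

0.915


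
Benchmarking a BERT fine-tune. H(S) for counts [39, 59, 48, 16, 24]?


Probabilities: [39/186, 59/186, 48/186, 16/186, 24/186] ≈ [0.2097, 0.3172, 0.2581, 0.086, 0.129]
H = -((39/186)·log₂(39/186) + (59/186)·log₂(59/186) + (48/186)·log₂(48/186) + (16/186)·log₂(16/186) + (24/186)·log₂(24/186))
  = 2.188 bits

2.188 bits


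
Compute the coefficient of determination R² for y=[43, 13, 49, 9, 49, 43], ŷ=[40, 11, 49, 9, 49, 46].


ȳ = 34.3333
SS_res = Σ(y-ŷ)² = 22
SS_tot = Σ(y-ȳ)² = 1677.33
R² = 1 - SS_res/SS_tot = 1 - 0.0131 = 0.9869

0.9869


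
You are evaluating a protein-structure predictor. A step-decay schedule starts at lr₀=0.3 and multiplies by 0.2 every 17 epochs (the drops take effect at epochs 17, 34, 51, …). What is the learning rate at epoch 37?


n_drops = ⌊37/17⌋ = 2
lr = 0.3·0.2^2 = 0.3·0.04 = 0.012

0.012


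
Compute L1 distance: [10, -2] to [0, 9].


d = |10-0| + |-2-9|
  = 10 + 11
  = 21

21


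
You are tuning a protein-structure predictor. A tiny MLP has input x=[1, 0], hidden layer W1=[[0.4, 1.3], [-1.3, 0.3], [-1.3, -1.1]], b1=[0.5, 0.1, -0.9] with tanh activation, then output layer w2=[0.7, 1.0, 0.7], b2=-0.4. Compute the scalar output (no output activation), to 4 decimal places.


z1[0] = (0.4)·(1) + (1.3)·(0) + 0.5 = 0.9
z1[1] = (-1.3)·(1) + (0.3)·(0) + 0.1 = -1.2
z1[2] = (-1.3)·(1) + (-1.1)·(0) - 0.9 = -2.2
h = tanh(z1) = [0.7163, -0.8337, -0.9757]
output = (0.7)·(0.7163) + (1.0)·(-0.8337) + (0.7)·(-0.9757) - 0.4 = -1.4153

-1.4153
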